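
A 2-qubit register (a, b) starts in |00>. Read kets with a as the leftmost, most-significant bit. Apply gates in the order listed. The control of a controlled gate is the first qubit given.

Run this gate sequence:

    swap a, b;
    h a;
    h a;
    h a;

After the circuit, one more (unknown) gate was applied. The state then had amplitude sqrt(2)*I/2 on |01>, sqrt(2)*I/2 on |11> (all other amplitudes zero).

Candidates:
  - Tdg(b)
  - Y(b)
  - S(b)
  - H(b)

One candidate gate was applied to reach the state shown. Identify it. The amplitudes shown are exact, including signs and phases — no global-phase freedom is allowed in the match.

The unique candidate consistent with the amplitudes is Y(b). Key observation: gates 2-3 undo each other exactly, leaving only the rest of the circuit to track.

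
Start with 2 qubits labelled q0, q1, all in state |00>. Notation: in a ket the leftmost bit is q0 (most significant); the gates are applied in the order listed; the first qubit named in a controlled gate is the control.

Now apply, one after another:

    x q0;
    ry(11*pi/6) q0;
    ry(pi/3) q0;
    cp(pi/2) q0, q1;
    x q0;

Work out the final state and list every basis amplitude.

The resulting statevector has amplitude -sqrt(6)/4 - sqrt(2)/4 on |00>, 0 on |01>, -sqrt(2)/4 + sqrt(6)/4 on |10>, 0 on |11>.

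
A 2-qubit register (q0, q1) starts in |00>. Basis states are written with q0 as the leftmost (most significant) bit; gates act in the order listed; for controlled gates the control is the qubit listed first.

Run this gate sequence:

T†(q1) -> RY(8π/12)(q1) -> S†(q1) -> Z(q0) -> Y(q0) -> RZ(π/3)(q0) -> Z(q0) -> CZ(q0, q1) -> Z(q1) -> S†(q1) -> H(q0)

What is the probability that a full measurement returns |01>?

The probability of measuring |01> is 3/8.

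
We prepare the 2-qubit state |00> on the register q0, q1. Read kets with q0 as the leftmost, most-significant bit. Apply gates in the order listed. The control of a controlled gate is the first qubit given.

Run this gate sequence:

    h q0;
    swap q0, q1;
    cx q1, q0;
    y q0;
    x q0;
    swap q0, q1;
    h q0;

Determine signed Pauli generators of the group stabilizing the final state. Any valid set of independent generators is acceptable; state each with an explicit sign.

The final state is stabilized by the group generated by +XZ, -ZX; other independent generating sets are equally valid.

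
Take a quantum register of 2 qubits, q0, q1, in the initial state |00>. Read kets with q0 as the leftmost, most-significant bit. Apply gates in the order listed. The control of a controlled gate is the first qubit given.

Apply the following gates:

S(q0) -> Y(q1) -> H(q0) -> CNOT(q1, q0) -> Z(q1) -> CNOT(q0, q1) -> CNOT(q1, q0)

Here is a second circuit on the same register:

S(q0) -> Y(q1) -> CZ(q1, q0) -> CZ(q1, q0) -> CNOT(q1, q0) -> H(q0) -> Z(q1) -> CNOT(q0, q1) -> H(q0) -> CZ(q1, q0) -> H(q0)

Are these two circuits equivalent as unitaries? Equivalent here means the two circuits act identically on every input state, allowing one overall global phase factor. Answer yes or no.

No — the two circuits implement different unitaries, even allowing a global phase.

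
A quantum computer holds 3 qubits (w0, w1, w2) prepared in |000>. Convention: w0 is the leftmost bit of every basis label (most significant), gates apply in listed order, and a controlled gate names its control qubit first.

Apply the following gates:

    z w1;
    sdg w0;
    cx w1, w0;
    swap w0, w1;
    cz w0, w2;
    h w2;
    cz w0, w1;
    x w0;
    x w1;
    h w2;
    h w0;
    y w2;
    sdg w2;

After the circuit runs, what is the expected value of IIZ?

The expectation value of IIZ is -1.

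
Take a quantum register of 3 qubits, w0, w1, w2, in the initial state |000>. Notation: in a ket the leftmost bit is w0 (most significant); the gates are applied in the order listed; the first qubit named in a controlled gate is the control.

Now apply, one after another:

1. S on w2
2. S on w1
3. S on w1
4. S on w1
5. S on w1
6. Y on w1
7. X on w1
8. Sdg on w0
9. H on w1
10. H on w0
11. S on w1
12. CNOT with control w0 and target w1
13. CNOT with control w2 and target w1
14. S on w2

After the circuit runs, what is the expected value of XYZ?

In the final state, XYZ has expectation 0. Key observation: the block from step 2 through step 5 cancels to the identity and can be dropped.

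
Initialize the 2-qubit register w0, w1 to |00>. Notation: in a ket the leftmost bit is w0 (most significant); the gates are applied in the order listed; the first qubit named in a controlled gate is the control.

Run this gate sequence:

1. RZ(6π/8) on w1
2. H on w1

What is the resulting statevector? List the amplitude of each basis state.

After the circuit, the state carries amplitude -sqrt(2)*exp(5*I*pi/8)/2 on |00>, -sqrt(2)*exp(5*I*pi/8)/2 on |01>, 0 on |10>, 0 on |11>.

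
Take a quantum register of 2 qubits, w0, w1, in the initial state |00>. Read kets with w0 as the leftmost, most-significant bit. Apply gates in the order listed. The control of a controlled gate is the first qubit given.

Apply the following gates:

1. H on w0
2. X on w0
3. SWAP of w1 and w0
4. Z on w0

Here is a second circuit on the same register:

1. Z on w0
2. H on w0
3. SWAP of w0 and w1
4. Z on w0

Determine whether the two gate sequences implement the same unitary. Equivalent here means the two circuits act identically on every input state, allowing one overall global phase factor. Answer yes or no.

Yes, they are equivalent — the unitaries differ by at most a global phase.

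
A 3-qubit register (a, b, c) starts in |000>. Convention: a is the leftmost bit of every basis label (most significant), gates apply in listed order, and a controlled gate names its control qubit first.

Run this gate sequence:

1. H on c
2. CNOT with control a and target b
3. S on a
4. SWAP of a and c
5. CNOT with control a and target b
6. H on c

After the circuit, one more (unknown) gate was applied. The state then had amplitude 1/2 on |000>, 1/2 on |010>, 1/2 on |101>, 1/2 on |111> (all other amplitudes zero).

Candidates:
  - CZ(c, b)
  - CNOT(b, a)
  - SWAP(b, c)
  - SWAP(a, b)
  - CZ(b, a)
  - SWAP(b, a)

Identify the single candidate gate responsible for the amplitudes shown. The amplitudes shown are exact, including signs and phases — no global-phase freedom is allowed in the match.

It was SWAP(b, c) that produced the state shown.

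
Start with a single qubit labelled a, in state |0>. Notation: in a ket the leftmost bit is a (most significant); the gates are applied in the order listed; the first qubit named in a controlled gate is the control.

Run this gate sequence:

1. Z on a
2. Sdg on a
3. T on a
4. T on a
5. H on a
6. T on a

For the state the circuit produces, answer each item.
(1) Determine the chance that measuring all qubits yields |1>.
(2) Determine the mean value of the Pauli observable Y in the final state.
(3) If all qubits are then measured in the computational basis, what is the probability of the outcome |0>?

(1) The probability of measuring |1> is 1/2.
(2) The expectation value of Y is sqrt(2)/2.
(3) A full measurement returns |0> with probability 1/2.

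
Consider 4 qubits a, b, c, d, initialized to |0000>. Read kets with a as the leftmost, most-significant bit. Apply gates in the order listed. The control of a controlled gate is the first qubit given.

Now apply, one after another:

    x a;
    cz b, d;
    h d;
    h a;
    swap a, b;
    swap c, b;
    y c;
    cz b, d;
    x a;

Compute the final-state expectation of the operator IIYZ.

The expectation value of IIYZ is 0.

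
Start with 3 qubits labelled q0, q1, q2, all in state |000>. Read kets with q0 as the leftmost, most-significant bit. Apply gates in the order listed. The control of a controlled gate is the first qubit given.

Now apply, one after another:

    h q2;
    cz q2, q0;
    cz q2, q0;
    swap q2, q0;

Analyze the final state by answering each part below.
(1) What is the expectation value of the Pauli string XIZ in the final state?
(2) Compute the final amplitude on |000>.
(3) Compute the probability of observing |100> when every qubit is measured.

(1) The observable XIZ averages to 1.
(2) The amplitude on |000> is sqrt(2)/2.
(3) A full measurement returns |100> with probability 1/2.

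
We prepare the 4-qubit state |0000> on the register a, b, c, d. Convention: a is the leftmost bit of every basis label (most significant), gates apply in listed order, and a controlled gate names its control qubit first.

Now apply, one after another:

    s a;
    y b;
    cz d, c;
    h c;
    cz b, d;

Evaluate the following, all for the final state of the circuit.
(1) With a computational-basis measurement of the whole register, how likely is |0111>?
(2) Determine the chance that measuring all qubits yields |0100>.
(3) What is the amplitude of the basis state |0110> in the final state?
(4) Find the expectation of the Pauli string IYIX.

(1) A full measurement returns |0111> with probability 0.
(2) Outcome |0100> occurs with probability 1/2.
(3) |0110> carries amplitude sqrt(2)*I/2 in the final state.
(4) In the final state, IYIX has expectation 0.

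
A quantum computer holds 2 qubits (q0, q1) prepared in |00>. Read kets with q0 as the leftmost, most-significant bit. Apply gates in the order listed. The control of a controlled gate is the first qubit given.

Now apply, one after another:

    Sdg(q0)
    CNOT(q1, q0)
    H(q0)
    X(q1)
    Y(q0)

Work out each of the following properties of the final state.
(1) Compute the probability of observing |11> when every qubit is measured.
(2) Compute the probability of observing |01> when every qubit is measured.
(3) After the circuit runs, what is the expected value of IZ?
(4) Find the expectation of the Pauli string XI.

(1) A full measurement returns |11> with probability 1/2.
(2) A full measurement returns |01> with probability 1/2.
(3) The observable IZ averages to -1.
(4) The observable XI averages to -1.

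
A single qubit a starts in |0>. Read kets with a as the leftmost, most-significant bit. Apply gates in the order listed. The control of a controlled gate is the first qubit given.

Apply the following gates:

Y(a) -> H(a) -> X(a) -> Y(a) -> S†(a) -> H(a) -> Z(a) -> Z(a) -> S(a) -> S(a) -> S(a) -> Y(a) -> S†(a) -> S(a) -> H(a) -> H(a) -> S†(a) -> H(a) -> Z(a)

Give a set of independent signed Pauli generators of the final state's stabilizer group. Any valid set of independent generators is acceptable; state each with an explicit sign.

The stabilizer group can be generated by +Y, among other valid generating sets.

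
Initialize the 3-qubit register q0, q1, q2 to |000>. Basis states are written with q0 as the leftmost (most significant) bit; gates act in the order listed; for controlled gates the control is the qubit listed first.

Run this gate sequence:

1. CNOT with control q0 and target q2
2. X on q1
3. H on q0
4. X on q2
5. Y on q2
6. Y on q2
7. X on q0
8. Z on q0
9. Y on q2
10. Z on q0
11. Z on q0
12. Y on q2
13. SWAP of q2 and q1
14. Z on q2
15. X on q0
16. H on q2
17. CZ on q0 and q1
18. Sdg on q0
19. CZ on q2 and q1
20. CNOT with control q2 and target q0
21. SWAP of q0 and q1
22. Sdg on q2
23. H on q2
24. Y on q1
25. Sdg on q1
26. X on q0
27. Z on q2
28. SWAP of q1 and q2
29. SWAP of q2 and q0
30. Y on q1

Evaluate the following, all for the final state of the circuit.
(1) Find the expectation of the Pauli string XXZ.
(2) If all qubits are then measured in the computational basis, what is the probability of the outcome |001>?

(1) The observable XXZ averages to -1.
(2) Outcome |001> occurs with probability 0.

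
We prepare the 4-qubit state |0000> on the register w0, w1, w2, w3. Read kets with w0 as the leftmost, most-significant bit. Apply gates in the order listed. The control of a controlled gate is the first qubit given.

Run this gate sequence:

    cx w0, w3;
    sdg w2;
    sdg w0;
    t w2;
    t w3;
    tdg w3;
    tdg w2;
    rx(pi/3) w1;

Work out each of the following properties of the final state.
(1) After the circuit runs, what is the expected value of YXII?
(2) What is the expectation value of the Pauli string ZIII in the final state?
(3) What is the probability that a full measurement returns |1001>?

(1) The observable YXII averages to 0. Key observation: steps 4-7 multiply out to the identity, so the circuit reduces to the remaining gates.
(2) The observable ZIII averages to 1.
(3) The probability of measuring |1001> is 0.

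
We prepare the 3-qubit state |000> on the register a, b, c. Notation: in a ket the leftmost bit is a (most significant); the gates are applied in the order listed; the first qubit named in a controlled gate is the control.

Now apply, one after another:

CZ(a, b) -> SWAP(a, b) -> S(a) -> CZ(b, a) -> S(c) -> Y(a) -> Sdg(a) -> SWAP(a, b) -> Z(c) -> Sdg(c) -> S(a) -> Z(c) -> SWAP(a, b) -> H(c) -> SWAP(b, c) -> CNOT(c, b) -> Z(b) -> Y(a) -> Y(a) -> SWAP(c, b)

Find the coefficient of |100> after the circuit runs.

The amplitude on |100> is sqrt(2)/2.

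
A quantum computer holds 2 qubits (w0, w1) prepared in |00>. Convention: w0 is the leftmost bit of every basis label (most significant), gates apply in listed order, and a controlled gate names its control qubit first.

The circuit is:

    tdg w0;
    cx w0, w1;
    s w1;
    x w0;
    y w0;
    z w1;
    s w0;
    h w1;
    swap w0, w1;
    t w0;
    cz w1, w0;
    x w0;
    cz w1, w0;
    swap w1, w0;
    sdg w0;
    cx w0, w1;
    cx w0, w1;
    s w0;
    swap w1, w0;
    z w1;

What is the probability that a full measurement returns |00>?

The probability of measuring |00> is 1/2.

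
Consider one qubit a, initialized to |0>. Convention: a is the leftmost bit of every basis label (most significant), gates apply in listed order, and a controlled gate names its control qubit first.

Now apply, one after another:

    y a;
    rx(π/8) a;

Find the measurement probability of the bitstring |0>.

A full measurement returns |0> with probability sin(pi/16)**2.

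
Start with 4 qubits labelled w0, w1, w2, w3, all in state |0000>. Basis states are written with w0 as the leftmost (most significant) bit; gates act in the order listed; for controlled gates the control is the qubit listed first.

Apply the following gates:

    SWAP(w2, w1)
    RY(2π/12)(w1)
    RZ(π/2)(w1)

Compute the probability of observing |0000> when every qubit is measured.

A full measurement returns |0000> with probability sqrt(3)/4 + 1/2.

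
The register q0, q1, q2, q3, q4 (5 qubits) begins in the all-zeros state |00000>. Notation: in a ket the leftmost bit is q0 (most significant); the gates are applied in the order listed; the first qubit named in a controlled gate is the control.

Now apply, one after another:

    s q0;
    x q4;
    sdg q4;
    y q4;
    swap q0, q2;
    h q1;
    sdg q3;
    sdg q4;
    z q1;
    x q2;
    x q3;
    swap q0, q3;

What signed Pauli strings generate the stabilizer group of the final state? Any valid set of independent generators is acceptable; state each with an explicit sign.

The final state is stabilized by the group generated by -IXIII, -ZIIII, -IIZII, +IIIZI, +IIIIZ; other independent generating sets are equally valid.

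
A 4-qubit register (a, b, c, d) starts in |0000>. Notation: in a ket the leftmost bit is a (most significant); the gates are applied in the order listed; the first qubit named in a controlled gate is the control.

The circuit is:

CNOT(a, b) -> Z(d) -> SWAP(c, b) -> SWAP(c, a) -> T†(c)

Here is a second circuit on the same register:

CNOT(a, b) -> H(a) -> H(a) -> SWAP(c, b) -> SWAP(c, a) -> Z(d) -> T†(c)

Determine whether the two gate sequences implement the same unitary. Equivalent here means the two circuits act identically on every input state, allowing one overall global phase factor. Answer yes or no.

Yes — the two circuits implement the same unitary up to a global phase.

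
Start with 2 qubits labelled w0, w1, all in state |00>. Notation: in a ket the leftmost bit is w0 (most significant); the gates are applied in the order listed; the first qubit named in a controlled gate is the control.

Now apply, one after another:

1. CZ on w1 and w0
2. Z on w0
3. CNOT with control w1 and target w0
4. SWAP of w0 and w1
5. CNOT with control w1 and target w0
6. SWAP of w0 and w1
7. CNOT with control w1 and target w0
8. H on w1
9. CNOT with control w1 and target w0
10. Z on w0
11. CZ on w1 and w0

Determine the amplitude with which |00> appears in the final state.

The amplitude on |00> is sqrt(2)/2.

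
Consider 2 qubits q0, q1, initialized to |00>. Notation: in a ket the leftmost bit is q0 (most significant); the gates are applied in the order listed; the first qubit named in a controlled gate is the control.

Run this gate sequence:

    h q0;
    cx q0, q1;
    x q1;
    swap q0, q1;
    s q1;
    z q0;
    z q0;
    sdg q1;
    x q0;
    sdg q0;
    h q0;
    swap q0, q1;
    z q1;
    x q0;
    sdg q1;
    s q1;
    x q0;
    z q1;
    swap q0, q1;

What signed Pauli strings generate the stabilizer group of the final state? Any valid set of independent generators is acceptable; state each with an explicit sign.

The stabilizer group can be generated by +XZ, -ZY, among other valid generating sets. Key observation: the block from step 13 through step 18 cancels to the identity and can be dropped.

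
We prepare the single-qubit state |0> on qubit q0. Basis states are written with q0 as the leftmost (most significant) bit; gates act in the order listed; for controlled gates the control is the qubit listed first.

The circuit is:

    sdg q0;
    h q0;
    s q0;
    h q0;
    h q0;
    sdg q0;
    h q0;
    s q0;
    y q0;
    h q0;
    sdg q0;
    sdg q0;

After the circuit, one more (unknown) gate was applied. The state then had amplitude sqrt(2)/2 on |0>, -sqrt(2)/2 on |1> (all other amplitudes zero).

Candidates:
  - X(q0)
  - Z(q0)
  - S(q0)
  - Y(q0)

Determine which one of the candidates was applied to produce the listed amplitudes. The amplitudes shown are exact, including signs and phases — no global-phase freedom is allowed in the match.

The unique candidate consistent with the amplitudes is Y(q0).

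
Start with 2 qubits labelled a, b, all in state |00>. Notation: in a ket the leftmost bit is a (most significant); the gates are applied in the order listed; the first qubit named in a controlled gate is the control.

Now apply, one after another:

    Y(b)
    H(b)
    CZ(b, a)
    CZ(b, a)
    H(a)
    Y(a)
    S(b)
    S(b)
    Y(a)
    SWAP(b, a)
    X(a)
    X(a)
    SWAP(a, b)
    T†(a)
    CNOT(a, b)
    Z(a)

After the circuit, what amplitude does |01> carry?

The amplitude on |01> is I/2.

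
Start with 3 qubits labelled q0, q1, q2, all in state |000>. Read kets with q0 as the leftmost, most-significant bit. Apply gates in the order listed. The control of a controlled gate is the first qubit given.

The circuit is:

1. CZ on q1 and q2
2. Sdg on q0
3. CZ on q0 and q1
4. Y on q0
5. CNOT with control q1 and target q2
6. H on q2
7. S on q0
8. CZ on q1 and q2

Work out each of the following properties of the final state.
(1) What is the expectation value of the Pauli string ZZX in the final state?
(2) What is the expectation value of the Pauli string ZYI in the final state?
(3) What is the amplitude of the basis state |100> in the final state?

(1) In the final state, ZZX has expectation -1.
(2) In the final state, ZYI has expectation 0.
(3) The amplitude on |100> is -sqrt(2)/2.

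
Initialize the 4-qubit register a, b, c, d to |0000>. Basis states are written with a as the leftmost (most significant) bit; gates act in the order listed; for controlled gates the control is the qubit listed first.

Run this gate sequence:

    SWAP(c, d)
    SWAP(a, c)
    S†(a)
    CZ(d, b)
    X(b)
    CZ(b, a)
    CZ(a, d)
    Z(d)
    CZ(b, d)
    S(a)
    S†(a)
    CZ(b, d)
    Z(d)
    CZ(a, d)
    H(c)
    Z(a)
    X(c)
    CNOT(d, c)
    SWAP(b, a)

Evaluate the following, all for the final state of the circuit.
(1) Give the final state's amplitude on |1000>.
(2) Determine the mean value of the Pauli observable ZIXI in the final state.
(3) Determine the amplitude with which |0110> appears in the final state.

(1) |1000> carries amplitude sqrt(2)/2 in the final state.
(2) In the final state, ZIXI has expectation -1.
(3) The final state's coefficient on |0110> equals 0.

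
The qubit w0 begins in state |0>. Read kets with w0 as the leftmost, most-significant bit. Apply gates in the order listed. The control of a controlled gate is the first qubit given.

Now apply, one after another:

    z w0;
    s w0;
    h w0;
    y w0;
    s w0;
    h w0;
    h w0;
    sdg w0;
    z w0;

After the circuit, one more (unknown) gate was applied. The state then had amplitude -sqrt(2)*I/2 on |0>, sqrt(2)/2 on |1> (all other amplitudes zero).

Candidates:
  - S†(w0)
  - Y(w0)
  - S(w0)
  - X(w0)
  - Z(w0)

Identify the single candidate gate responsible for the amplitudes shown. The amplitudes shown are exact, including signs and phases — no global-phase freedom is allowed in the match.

The applied gate was S(w0).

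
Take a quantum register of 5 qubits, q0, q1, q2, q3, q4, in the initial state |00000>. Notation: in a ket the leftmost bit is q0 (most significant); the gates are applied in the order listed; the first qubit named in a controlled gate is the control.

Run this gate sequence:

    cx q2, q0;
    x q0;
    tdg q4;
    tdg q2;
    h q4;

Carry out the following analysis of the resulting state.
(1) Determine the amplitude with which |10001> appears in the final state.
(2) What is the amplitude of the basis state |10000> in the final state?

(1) The amplitude on |10001> is sqrt(2)/2.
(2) The amplitude on |10000> is sqrt(2)/2.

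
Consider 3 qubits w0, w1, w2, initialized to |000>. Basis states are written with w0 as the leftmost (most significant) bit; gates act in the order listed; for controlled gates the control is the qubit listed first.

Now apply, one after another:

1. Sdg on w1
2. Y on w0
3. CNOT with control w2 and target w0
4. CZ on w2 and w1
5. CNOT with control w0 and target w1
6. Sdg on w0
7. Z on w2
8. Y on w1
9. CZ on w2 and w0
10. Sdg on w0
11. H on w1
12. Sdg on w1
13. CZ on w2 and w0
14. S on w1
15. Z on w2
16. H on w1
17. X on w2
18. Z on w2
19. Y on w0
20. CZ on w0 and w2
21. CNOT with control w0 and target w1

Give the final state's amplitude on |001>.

The final state's coefficient on |001> equals -I.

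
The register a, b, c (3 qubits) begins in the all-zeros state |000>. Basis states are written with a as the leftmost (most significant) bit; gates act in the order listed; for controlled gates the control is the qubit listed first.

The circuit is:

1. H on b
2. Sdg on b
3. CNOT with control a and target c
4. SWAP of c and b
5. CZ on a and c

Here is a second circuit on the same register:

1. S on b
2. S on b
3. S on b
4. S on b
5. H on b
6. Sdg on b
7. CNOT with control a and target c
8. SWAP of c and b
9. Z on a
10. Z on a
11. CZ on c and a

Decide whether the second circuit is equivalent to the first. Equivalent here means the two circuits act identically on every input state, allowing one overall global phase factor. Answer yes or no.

Yes, they are equivalent — the unitaries differ by at most a global phase.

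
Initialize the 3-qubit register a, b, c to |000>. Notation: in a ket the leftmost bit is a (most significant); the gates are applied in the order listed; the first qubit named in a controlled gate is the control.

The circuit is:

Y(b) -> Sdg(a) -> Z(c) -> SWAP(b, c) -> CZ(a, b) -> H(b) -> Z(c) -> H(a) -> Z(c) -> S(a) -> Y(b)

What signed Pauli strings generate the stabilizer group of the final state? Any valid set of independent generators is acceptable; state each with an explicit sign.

One valid set of independent stabilizer generators is +YII, -IXI, -IIZ (any independent generating set of the same group is equally correct).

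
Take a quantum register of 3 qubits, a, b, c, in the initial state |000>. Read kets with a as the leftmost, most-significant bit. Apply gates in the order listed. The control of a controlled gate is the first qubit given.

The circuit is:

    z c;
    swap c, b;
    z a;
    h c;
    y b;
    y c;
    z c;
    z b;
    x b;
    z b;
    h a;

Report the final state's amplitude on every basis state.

The final amplitudes are -1/2 on |000>, -1/2 on |001>, 0 on |010>, 0 on |011>, -1/2 on |100>, -1/2 on |101>, 0 on |110>, 0 on |111>.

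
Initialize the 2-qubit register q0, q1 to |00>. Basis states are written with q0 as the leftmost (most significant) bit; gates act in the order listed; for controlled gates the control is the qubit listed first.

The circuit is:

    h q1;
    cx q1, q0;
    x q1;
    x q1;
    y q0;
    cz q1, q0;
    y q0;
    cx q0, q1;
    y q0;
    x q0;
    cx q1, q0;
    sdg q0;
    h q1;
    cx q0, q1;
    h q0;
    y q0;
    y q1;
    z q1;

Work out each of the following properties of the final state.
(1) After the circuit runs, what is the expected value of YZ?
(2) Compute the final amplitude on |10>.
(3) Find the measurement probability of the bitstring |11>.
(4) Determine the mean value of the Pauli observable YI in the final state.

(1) In the final state, YZ has expectation 0.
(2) The final state's coefficient on |10> equals sqrt(2)*(-1 + I)/4.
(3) A full measurement returns |11> with probability 1/4.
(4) In the final state, YI has expectation -1.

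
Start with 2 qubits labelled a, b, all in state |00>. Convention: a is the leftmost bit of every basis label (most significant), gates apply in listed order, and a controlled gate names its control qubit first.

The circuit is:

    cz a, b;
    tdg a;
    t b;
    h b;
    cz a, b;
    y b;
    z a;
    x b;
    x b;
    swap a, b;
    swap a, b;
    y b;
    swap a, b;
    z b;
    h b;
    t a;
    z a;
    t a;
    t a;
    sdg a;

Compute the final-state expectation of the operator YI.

The expectation value of YI is -sqrt(2)/2. Key observation: the block from step 8 through step 9 cancels to the identity and can be dropped.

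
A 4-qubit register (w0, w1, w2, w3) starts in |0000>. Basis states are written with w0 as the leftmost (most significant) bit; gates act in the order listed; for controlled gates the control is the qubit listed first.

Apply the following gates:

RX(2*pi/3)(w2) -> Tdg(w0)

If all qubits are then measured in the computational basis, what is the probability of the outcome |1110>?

Outcome |1110> occurs with probability 0.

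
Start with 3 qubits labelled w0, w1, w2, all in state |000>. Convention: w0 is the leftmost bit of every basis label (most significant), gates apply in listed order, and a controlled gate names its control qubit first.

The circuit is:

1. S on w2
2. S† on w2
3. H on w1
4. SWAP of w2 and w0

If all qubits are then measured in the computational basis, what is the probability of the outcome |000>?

A full measurement returns |000> with probability 1/2.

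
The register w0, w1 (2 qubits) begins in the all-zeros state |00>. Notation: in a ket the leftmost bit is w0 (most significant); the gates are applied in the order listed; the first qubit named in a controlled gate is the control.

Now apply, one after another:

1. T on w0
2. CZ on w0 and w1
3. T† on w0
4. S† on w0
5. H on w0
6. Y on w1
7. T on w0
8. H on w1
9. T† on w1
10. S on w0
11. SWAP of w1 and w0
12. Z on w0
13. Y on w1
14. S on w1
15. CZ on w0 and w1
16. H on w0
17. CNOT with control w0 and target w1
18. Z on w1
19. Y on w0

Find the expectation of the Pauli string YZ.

The expectation value of YZ is sqrt(2)/2.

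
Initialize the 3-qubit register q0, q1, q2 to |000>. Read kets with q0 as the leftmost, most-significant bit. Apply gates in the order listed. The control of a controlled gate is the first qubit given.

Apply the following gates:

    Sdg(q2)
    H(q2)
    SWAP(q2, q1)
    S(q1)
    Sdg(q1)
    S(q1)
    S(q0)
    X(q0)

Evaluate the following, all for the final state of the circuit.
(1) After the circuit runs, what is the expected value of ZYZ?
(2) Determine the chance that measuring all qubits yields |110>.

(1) The observable ZYZ averages to -1. Key observation: steps 4-5 multiply out to the identity, so the circuit reduces to the remaining gates.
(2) A full measurement returns |110> with probability 1/2.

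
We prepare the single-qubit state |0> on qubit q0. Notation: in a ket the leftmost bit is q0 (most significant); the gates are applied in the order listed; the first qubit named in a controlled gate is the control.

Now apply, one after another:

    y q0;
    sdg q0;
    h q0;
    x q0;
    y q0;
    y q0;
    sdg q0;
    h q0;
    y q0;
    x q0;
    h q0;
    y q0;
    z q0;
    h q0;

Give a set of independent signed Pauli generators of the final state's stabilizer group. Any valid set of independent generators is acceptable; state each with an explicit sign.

The final state is stabilized by the group generated by -Y; other independent generating sets are equally valid.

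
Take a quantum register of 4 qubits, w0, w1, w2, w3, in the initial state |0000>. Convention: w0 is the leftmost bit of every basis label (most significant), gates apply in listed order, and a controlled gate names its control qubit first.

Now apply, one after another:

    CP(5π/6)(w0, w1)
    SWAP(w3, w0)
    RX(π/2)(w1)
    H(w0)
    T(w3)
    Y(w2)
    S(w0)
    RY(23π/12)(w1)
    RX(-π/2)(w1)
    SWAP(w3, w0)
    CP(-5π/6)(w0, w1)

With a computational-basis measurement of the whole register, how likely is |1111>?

The probability of measuring |1111> is 0.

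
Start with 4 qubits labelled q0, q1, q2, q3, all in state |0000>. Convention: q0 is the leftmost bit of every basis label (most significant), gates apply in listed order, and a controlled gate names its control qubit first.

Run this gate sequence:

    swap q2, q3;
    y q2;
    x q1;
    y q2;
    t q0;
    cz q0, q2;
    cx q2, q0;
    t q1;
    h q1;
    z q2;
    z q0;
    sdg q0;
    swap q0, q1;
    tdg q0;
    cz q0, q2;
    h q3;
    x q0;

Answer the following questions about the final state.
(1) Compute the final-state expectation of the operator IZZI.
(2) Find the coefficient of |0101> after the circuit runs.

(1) In the final state, IZZI has expectation 1.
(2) |0101> carries amplitude 0 in the final state.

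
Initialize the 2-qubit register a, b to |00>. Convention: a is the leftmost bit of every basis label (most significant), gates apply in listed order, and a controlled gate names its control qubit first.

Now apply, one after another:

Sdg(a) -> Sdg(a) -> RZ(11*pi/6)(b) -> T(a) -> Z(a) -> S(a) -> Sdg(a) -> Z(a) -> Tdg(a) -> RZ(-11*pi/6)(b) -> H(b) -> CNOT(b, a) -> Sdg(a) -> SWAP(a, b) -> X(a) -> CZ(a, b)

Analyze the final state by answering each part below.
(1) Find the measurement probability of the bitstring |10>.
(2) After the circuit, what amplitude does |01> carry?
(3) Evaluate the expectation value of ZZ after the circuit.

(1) A full measurement returns |10> with probability 1/2.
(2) The final state's coefficient on |01> equals -sqrt(2)*I/2.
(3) The observable ZZ averages to -1.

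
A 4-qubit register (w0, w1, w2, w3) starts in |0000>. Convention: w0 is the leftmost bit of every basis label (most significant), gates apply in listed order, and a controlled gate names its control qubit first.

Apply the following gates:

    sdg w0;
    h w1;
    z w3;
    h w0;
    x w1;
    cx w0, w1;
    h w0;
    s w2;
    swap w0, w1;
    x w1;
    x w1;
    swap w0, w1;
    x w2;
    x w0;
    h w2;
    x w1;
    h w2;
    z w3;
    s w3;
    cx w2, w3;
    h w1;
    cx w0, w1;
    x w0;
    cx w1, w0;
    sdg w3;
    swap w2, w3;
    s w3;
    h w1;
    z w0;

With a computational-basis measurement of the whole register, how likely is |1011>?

A full measurement returns |1011> with probability 1/2.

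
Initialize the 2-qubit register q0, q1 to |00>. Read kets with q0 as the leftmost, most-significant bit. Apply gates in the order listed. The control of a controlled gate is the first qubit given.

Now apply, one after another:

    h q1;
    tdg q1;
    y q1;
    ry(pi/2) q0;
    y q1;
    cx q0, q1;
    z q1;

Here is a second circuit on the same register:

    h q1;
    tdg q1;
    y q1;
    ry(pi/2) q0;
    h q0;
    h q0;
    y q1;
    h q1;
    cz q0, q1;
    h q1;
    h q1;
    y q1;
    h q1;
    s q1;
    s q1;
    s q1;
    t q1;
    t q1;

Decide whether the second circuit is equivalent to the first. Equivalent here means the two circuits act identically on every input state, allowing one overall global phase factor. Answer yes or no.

No, they are not equivalent — no single phase factor reconciles the two unitaries.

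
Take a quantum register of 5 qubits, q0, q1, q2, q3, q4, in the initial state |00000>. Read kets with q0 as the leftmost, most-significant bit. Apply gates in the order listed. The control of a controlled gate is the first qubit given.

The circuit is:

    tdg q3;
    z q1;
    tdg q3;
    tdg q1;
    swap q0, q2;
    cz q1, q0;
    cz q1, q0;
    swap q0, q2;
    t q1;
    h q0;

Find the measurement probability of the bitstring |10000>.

A full measurement returns |10000> with probability 1/2. Key observation: the block from step 4 through step 9 cancels to the identity and can be dropped.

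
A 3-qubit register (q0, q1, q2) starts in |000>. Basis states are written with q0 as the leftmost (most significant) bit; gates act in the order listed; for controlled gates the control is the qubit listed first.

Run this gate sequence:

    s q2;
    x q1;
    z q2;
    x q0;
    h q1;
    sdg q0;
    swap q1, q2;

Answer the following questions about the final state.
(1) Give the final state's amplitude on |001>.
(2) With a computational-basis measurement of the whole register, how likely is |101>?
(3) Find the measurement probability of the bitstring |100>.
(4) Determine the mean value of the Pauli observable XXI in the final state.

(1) The amplitude on |001> is 0.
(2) Outcome |101> occurs with probability 1/2.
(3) A full measurement returns |100> with probability 1/2.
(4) In the final state, XXI has expectation 0.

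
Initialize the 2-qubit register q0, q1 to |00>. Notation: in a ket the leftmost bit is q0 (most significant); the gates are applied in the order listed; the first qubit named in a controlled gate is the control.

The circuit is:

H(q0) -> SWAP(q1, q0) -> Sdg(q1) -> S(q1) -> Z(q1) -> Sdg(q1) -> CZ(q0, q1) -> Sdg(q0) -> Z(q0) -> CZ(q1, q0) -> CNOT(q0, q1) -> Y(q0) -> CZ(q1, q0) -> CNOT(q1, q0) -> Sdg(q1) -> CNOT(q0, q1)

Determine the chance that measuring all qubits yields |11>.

Outcome |11> occurs with probability 1/2.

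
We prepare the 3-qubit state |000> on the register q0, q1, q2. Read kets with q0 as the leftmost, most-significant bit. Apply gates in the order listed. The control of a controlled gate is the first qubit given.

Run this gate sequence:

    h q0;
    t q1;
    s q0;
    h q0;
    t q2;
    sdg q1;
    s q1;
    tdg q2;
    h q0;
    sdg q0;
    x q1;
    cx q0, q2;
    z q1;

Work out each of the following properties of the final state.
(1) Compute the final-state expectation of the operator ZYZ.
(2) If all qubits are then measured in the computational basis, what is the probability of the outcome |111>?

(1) The expectation value of ZYZ is 0. Key observation: gates 3-10 undo each other exactly, leaving only the rest of the circuit to track.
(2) Outcome |111> occurs with probability 1/2.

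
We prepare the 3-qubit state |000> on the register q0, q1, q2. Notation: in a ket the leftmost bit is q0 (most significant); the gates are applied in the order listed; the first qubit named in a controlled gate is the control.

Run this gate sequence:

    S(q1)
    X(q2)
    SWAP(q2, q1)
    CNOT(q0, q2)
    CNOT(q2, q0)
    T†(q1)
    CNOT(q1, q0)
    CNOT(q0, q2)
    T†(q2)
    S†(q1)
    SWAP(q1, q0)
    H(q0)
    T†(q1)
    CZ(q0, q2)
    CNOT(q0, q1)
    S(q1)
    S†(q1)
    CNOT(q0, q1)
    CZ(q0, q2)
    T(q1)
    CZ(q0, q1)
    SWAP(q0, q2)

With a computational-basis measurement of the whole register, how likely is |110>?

The probability of measuring |110> is 1/2. Key observation: the block from step 13 through step 20 cancels to the identity and can be dropped.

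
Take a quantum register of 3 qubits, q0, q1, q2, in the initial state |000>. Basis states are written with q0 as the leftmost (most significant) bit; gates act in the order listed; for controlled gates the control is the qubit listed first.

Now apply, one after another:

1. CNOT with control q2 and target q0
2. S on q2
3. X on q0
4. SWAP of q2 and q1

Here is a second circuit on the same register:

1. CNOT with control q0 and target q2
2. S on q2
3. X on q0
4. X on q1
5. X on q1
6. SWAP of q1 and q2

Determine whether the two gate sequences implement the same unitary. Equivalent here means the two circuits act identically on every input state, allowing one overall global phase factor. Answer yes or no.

No — the two circuits implement different unitaries, even allowing a global phase.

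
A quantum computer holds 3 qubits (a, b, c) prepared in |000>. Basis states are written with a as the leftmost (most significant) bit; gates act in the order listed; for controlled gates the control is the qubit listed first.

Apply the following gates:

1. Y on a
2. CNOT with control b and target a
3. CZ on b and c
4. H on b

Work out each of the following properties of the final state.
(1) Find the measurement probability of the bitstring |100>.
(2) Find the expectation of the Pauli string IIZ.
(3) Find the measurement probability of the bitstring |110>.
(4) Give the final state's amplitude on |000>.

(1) Outcome |100> occurs with probability 1/2.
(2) The observable IIZ averages to 1.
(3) The probability of measuring |110> is 1/2.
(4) |000> carries amplitude 0 in the final state.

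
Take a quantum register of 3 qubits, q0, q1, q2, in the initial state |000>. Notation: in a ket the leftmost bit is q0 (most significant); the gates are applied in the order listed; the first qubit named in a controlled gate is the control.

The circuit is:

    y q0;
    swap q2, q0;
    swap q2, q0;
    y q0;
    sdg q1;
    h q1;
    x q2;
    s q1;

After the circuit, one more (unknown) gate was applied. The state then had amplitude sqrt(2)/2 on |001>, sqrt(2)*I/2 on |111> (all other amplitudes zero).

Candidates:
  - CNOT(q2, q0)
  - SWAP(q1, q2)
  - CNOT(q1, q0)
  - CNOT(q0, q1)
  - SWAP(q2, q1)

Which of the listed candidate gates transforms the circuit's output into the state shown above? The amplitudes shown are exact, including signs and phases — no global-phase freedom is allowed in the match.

It was CNOT(q1, q0) that produced the state shown.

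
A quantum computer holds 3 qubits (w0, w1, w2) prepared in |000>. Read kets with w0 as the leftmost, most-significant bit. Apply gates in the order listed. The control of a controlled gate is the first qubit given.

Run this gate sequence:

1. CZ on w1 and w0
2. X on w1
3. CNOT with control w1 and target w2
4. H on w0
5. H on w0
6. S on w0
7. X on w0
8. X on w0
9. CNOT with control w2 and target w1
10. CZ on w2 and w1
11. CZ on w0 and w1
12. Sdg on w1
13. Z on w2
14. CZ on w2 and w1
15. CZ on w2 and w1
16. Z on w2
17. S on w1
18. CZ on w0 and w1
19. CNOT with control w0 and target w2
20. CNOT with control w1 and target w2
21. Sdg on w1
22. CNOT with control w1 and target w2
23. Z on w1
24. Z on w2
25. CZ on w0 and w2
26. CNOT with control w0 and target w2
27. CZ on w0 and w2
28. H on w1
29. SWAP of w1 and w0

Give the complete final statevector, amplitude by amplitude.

The final amplitudes are -sqrt(2)/2 on |001>, -sqrt(2)/2 on |101>, and 0 on every other basis state. Key observation: gates 11-18 undo each other exactly, leaving only the rest of the circuit to track.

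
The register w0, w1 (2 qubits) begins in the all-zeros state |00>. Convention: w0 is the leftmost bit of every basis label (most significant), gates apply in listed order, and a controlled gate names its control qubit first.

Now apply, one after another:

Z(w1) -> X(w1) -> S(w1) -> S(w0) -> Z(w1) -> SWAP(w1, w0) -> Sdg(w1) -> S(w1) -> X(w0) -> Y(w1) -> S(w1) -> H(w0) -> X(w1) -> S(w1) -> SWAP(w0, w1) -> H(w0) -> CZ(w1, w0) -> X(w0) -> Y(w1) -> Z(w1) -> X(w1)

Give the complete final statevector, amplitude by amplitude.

After the circuit, the state carries amplitude 1/2 on |00>, -1/2 on |01>, 1/2 on |10>, 1/2 on |11>.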